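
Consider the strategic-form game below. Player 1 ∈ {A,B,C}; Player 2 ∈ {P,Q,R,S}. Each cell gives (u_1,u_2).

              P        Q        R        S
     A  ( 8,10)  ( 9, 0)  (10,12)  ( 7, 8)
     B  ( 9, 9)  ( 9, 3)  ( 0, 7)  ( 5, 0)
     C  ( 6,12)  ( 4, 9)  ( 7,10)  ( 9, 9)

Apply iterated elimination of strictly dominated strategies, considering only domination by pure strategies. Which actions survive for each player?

P2 drop Q (P beats it: A:10>0 B:9>3 C:12>9)
P2 drop S (P beats it: A:10>8 B:9>0 C:12>9)
P1 drop C (A beats it: P:8>6 R:10>7)
P1→{A,B} P2→{P,R}

IESDS → P1:{A,B} P2:{P,R}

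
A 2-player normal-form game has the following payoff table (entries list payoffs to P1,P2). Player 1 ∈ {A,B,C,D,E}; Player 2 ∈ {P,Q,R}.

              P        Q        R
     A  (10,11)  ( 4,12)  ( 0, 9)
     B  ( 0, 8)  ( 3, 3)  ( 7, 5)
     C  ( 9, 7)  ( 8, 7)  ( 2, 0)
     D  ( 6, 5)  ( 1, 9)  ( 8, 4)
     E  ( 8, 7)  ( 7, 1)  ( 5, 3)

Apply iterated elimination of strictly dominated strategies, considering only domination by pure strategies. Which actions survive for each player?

P2 drop R (P beats it: A:11>9 B:8>5 C:7>0 D:5>4 E:7>3)
P1 drop B (A beats it: P:10>0 Q:4>3)
P1 drop D (A beats it: P:10>6 Q:4>1)
P1 drop E (C beats it: P:9>8 Q:8>7)
P1→{A,C} P2→{P,Q}

Survivors P1:{A,C} P2:{P,Q}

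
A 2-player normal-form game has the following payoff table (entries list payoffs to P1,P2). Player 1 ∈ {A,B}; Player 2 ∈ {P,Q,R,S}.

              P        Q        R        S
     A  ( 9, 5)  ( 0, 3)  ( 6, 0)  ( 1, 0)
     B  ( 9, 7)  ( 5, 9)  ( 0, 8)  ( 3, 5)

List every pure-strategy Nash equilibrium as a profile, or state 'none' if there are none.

Nash profiles: (A,P), (B,Q)

(A,P): NE
(A,Q): not NE [P1→B gives 5>0; P2→P gives 5>3]
(A,R): not NE [P2→P gives 5>0]
(A,S): not NE [P1→B gives 3>1; P2→P gives 5>0]
(B,P): not NE [P2→Q gives 9>7]
(B,Q): NE
(B,R): not NE [P1→A gives 6>0; P2→Q gives 9>8]
(B,S): not NE [P2→Q gives 9>5]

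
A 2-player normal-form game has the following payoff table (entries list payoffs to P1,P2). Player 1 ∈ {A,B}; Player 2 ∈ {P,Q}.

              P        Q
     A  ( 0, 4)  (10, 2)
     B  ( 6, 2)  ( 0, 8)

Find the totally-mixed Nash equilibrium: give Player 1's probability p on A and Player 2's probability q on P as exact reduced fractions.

P1 indiff ⇒ q·0+(1-q)·10 = q·6+(1-q)·0 ⇒ q(-6) = (1-q)(-10) ⇒ q = 5/8
P2 indiff ⇒ p·4+(1-p)·2 = p·2+(1-p)·8 ⇒ p(2) = (1-p)(6) ⇒ p = 3/4

P1 mixes 3/4 on A; P2 mixes 5/8 on P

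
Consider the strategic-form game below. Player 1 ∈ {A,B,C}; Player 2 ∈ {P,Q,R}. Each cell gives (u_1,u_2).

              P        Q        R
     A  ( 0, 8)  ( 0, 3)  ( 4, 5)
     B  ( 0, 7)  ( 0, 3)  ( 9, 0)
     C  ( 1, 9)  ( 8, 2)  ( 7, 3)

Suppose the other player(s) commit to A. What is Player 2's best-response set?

u_2(P vs A) = 8
u_2(Q vs A) = 3
u_2(R vs A) = 5
max payoff 8 at {P}

P2 best: {P}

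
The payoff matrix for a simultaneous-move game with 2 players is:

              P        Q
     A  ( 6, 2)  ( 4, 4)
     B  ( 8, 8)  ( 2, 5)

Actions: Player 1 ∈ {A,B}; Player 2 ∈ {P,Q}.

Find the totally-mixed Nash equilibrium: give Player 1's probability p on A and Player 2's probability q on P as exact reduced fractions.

P1 mixes 3/5 on A; P2 mixes 1/2 on P

P1 indiff ⇒ q·6+(1-q)·4 = q·8+(1-q)·2 ⇒ q(-2) = (1-q)(-2) ⇒ q = 1/2
P2 indiff ⇒ p·2+(1-p)·8 = p·4+(1-p)·5 ⇒ p(-2) = (1-p)(-3) ⇒ p = 3/5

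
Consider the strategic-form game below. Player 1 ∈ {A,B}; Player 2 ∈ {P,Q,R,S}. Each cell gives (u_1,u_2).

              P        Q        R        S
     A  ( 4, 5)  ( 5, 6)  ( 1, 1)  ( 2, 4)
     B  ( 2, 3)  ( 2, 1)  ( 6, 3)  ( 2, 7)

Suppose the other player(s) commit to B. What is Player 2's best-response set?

u_2(P vs B) = 3
u_2(Q vs B) = 1
u_2(R vs B) = 3
u_2(S vs B) = 7
max payoff 7 at {S}

BR_2 = {S}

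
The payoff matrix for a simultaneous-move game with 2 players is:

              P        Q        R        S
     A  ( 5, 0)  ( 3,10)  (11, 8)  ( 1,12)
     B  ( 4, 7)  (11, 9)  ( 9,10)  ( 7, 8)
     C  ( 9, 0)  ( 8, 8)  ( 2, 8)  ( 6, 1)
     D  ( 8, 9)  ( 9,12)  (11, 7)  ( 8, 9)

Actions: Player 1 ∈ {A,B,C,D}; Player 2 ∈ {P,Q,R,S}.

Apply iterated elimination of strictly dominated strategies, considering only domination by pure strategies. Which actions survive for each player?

IESDS → P1:{A,B,D} P2:{Q,R,S}

P2 drop P (Q beats it: A:10>0 B:9>7 C:8>0 D:12>9)
P1 drop C (B beats it: Q:11>8 R:9>2 S:7>6)
P1→{A,B,D} P2→{Q,R,S}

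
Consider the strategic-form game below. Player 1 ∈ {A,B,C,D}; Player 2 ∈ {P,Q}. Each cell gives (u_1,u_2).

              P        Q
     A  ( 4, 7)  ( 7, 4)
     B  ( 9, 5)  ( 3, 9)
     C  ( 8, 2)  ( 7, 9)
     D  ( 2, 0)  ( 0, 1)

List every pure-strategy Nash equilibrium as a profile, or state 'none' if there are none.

PSNE = {(C,Q)}

(A,P): not NE [P1→B gives 9>4]
(A,Q): not NE [P2→P gives 7>4]
(B,P): not NE [P2→Q gives 9>5]
(B,Q): not NE [P1→C gives 7>3]
(C,P): not NE [P1→B gives 9>8; P2→Q gives 9>2]
(C,Q): NE
(D,P): not NE [P1→B gives 9>2; P2→Q gives 1>0]
(D,Q): not NE [P1→C gives 7>0]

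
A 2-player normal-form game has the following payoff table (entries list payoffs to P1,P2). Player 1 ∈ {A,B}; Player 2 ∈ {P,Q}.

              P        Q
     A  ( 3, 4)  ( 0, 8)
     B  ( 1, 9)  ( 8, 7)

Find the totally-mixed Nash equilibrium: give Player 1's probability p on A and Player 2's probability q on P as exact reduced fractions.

P1 indiff ⇒ q·3+(1-q)·0 = q·1+(1-q)·8 ⇒ q(2) = (1-q)(8) ⇒ q = 4/5
P2 indiff ⇒ p·4+(1-p)·9 = p·8+(1-p)·7 ⇒ p(-4) = (1-p)(-2) ⇒ p = 1/3

(p,q) = (1/3, 4/5)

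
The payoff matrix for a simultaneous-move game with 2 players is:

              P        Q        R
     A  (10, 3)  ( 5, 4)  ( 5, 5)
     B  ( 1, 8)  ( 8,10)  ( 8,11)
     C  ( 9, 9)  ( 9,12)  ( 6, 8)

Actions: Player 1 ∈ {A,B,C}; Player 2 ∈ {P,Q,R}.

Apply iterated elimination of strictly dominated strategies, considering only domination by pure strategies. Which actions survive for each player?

IESDS → P1:{B,C} P2:{Q,R}

P2 drop P (Q beats it: A:4>3 B:10>8 C:12>9)
P1 drop A (B beats it: Q:8>5 R:8>5)
P1→{B,C} P2→{Q,R}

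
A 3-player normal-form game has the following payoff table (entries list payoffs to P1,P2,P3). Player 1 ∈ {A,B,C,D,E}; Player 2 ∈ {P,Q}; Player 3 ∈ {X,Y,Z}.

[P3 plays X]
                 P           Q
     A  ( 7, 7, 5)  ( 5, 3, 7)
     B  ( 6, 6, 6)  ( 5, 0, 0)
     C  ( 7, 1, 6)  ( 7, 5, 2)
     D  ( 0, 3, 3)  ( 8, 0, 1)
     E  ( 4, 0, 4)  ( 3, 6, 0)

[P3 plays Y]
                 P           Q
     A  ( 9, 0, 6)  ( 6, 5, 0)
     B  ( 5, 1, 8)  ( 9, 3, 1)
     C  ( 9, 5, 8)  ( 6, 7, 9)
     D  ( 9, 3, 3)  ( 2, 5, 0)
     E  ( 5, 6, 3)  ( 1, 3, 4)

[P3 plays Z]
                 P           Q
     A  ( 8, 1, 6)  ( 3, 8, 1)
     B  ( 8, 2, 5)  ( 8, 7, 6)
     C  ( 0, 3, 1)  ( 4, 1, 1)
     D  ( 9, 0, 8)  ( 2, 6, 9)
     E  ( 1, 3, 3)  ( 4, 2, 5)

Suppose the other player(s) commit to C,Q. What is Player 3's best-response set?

u_3(X vs C,Q) = 2
u_3(Y vs C,Q) = 9
u_3(Z vs C,Q) = 1
max payoff 9 at {Y}

P3 best: {Y}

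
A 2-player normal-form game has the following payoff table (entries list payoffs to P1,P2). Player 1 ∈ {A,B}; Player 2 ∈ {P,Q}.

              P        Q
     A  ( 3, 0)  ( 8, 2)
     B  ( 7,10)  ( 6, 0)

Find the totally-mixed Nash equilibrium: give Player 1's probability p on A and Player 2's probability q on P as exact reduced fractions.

P1 mixes 5/6 on A; P2 mixes 1/3 on P

P1 indiff ⇒ q·3+(1-q)·8 = q·7+(1-q)·6 ⇒ q(-4) = (1-q)(-2) ⇒ q = 1/3
P2 indiff ⇒ p·0+(1-p)·10 = p·2+(1-p)·0 ⇒ p(-2) = (1-p)(-10) ⇒ p = 5/6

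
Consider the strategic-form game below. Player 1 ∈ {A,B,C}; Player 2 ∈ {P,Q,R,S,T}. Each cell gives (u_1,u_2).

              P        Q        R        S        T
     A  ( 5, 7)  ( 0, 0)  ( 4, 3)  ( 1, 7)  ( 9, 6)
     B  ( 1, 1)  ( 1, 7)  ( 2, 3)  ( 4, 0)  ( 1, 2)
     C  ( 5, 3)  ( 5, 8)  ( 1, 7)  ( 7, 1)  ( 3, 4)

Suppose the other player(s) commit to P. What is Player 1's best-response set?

u_1(A vs P) = 5
u_1(B vs P) = 1
u_1(C vs P) = 5
max payoff 5 at {A,C}

BR_1 = {A,C}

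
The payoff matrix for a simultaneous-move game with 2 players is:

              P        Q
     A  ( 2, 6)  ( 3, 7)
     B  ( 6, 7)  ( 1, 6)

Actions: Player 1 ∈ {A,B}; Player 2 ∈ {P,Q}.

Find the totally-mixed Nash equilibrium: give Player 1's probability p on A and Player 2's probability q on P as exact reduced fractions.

P1 indiff ⇒ q·2+(1-q)·3 = q·6+(1-q)·1 ⇒ q(-4) = (1-q)(-2) ⇒ q = 1/3
P2 indiff ⇒ p·6+(1-p)·7 = p·7+(1-p)·6 ⇒ p(-1) = (1-p)(-1) ⇒ p = 1/2

p=1/2, q=1/3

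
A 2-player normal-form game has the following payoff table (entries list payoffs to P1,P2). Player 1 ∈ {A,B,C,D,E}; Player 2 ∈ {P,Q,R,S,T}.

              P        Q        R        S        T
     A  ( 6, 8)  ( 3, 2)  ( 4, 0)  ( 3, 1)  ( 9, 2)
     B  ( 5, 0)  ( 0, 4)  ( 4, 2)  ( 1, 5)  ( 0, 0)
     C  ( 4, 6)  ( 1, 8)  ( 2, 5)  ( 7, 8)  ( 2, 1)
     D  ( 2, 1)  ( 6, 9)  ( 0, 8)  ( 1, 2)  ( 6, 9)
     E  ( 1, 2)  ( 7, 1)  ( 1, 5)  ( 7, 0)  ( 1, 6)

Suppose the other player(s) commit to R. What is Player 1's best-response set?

BR_1 = {A,B}

u_1(A vs R) = 4
u_1(B vs R) = 4
u_1(C vs R) = 2
u_1(D vs R) = 0
u_1(E vs R) = 1
max payoff 4 at {A,B}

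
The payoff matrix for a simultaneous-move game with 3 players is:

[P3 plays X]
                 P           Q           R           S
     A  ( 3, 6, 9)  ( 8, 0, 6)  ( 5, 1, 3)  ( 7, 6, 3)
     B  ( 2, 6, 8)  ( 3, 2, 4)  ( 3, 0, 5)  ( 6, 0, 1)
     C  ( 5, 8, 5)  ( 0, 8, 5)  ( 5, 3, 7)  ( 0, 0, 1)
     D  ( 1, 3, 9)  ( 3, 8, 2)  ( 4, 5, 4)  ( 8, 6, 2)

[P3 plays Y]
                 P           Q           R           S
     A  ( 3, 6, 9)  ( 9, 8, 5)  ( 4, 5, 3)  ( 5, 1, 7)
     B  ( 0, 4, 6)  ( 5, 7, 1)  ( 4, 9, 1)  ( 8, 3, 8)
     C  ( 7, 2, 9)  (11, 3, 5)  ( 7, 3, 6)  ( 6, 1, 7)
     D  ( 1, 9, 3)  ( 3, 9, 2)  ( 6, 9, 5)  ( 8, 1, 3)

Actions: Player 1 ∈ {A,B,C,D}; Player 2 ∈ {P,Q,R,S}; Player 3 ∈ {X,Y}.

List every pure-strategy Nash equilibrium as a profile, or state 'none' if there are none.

(A,P,X): not NE [P1→C gives 5>3]
(A,P,Y): not NE [P1→C gives 7>3; P2→Q gives 8>6]
(A,Q,X): not NE [P2→S gives 6>0]
(A,Q,Y): not NE [P1→C gives 11>9; P3→X gives 6>5]
(A,R,X): not NE [P2→S gives 6>1]
(A,R,Y): not NE [P1→C gives 7>4; P2→Q gives 8>5]
(A,S,X): not NE [P1→D gives 8>7; P3→Y gives 7>3]
(A,S,Y): not NE [P1→D gives 8>5; P2→Q gives 8>1]
(B,P,X): not NE [P1→C gives 5>2]
(B,P,Y): not NE [P1→C gives 7>0; P2→R gives 9>4; P3→X gives 8>6]
(B,Q,X): not NE [P1→A gives 8>3; P2→P gives 6>2]
(B,Q,Y): not NE [P1→C gives 11>5; P2→R gives 9>7; P3→X gives 4>1]
(B,R,X): not NE [P1→C gives 5>3; P2→P gives 6>0]
(B,R,Y): not NE [P1→C gives 7>4; P3→X gives 5>1]
(B,S,X): not NE [P1→D gives 8>6; P2→P gives 6>0; P3→Y gives 8>1]
(B,S,Y): not NE [P2→R gives 9>3]
(C,P,X): not NE [P3→Y gives 9>5]
(C,P,Y): not NE [P2→R gives 3>2]
(C,Q,X): not NE [P1→A gives 8>0]
(C,Q,Y): NE
(C,R,X): not NE [P2→Q gives 8>3]
(C,R,Y): not NE [P3→X gives 7>6]
(C,S,X): not NE [P1→D gives 8>0; P2→Q gives 8>0; P3→Y gives 7>1]
(C,S,Y): not NE [P1→D gives 8>6; P2→R gives 3>1]
(D,P,X): not NE [P1→C gives 5>1; P2→Q gives 8>3]
(D,P,Y): not NE [P1→C gives 7>1; P3→X gives 9>3]
(D,Q,X): not NE [P1→A gives 8>3]
(D,Q,Y): not NE [P1→C gives 11>3]
(D,R,X): not NE [P1→C gives 5>4; P2→Q gives 8>5; P3→Y gives 5>4]
(D,R,Y): not NE [P1→C gives 7>6]
(D,S,X): not NE [P2→Q gives 8>6; P3→Y gives 3>2]
(D,S,Y): not NE [P2→R gives 9>1]

PSNE = {(C,Q,Y)}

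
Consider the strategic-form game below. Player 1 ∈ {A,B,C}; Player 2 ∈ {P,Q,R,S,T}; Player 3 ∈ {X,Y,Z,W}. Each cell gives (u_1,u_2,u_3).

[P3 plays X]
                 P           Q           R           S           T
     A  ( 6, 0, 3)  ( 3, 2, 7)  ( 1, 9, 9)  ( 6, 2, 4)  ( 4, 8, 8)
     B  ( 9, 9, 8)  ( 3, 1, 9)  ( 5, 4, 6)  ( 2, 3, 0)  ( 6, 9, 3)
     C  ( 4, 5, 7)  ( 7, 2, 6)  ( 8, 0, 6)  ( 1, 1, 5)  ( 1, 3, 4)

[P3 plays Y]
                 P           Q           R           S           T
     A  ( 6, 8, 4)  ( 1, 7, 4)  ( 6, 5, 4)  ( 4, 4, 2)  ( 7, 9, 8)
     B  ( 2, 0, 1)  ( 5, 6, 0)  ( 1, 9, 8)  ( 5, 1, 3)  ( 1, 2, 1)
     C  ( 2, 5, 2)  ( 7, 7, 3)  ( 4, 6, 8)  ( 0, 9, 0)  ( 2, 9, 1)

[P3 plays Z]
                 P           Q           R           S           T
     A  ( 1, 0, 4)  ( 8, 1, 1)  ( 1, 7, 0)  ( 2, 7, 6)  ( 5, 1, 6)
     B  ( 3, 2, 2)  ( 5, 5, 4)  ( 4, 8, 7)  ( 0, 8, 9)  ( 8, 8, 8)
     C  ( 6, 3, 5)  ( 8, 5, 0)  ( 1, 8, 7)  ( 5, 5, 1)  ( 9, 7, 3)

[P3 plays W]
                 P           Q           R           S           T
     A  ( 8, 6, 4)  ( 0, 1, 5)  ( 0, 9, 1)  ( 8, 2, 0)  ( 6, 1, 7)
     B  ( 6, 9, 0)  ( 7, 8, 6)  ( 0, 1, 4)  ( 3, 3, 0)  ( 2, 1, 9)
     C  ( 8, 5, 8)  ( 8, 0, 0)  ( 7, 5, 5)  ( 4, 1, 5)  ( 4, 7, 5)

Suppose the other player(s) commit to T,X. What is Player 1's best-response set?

BR_1 = {B}

u_1(A vs T,X) = 4
u_1(B vs T,X) = 6
u_1(C vs T,X) = 1
max payoff 6 at {B}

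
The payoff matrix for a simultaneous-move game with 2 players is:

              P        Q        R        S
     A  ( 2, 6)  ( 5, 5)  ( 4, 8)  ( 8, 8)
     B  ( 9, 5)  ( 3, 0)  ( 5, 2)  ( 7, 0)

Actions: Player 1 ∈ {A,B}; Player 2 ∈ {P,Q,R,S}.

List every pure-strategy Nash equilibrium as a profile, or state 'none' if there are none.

PSNE = {(A,S), (B,P)}

(A,P): not NE [P1→B gives 9>2; P2→S gives 8>6]
(A,Q): not NE [P2→S gives 8>5]
(A,R): not NE [P1→B gives 5>4]
(A,S): NE
(B,P): NE
(B,Q): not NE [P1→A gives 5>3; P2→P gives 5>0]
(B,R): not NE [P2→P gives 5>2]
(B,S): not NE [P1→A gives 8>7; P2→P gives 5>0]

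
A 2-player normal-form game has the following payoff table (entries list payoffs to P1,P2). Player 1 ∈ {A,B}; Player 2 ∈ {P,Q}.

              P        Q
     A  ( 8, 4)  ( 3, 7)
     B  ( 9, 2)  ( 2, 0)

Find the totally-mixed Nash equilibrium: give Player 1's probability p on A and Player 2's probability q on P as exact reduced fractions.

P1 indiff ⇒ q·8+(1-q)·3 = q·9+(1-q)·2 ⇒ q(-1) = (1-q)(-1) ⇒ q = 1/2
P2 indiff ⇒ p·4+(1-p)·2 = p·7+(1-p)·0 ⇒ p(-3) = (1-p)(-2) ⇒ p = 2/5

P1 mixes 2/5 on A; P2 mixes 1/2 on P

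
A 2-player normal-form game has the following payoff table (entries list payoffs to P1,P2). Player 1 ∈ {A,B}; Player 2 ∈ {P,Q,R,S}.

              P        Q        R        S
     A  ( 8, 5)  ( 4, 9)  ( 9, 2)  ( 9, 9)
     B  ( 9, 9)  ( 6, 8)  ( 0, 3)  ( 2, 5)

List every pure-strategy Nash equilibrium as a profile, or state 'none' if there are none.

(A,P): not NE [P1→B gives 9>8; P2→S gives 9>5]
(A,Q): not NE [P1→B gives 6>4]
(A,R): not NE [P2→S gives 9>2]
(A,S): NE
(B,P): NE
(B,Q): not NE [P2→P gives 9>8]
(B,R): not NE [P1→A gives 9>0; P2→P gives 9>3]
(B,S): not NE [P1→A gives 9>2; P2→P gives 9>5]

Nash profiles: (A,S), (B,P)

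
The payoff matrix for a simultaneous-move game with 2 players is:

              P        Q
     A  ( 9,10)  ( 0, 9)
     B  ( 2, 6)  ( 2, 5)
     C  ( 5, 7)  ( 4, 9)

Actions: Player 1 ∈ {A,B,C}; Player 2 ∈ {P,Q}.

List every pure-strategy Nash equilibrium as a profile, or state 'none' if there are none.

(A,P): NE
(A,Q): not NE [P1→C gives 4>0; P2→P gives 10>9]
(B,P): not NE [P1→A gives 9>2]
(B,Q): not NE [P1→C gives 4>2; P2→P gives 6>5]
(C,P): not NE [P1→A gives 9>5; P2→Q gives 9>7]
(C,Q): NE

NE set: (A,P), (C,Q)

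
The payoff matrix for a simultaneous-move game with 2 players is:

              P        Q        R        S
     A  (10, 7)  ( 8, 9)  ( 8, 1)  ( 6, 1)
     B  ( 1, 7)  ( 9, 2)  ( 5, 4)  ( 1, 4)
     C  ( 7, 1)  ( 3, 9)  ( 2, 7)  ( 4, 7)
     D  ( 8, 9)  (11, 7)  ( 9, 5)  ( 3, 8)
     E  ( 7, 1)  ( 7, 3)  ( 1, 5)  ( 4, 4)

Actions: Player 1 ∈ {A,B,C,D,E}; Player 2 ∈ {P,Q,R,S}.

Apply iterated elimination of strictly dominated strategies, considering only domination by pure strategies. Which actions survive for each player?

P1 drop B (D beats it: P:8>1 Q:11>9 R:9>5 S:3>1)
P1 drop C (A beats it: P:10>7 Q:8>3 R:8>2 S:6>4)
P1 drop E (A beats it: P:10>7 Q:8>7 R:8>1 S:6>4)
P2 drop R (P beats it: A:7>1 D:9>5)
P2 drop S (P beats it: A:7>1 D:9>8)
P1→{A,D} P2→{P,Q}

Remaining: P1:{A,D} P2:{P,Q}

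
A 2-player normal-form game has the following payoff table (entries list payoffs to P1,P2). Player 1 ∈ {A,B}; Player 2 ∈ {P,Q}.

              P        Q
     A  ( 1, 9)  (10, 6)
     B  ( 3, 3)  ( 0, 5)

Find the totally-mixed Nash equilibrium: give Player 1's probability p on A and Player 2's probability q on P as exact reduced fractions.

P1 indiff ⇒ q·1+(1-q)·10 = q·3+(1-q)·0 ⇒ q(-2) = (1-q)(-10) ⇒ q = 5/6
P2 indiff ⇒ p·9+(1-p)·3 = p·6+(1-p)·5 ⇒ p(3) = (1-p)(2) ⇒ p = 2/5

P1 mixes 2/5 on A; P2 mixes 5/6 on P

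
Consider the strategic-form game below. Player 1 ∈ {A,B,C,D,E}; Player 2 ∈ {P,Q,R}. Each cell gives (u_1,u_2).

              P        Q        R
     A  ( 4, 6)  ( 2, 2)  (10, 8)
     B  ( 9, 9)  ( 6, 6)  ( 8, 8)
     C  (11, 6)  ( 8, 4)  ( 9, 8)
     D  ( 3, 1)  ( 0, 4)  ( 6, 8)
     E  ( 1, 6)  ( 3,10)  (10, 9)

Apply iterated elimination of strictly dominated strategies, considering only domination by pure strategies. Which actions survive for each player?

Remaining: P1:{A,C,E} P2:{Q,R}

P1 drop B (C beats it: P:11>9 Q:8>6 R:9>8)
P1 drop D (A beats it: P:4>3 Q:2>0 R:10>6)
P2 drop P (R beats it: A:8>6 C:8>6 E:9>6)
P1→{A,C,E} P2→{Q,R}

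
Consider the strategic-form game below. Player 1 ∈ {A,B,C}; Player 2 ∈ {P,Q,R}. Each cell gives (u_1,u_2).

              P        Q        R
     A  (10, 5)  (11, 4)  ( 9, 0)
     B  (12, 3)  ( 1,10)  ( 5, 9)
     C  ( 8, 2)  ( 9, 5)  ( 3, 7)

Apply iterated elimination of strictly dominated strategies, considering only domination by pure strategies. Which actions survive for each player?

Remaining: P1:{A,B} P2:{P,Q}

P1 drop C (A beats it: P:10>8 Q:11>9 R:9>3)
P2 drop R (Q beats it: A:4>0 B:10>9)
P1→{A,B} P2→{P,Q}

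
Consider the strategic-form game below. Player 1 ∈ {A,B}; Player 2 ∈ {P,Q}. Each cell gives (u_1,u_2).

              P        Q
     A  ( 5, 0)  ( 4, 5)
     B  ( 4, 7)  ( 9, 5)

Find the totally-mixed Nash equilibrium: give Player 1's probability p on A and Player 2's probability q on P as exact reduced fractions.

P1 indiff ⇒ q·5+(1-q)·4 = q·4+(1-q)·9 ⇒ q(1) = (1-q)(5) ⇒ q = 5/6
P2 indiff ⇒ p·0+(1-p)·7 = p·5+(1-p)·5 ⇒ p(-5) = (1-p)(-2) ⇒ p = 2/7

P1 mixes 2/7 on A; P2 mixes 5/6 on P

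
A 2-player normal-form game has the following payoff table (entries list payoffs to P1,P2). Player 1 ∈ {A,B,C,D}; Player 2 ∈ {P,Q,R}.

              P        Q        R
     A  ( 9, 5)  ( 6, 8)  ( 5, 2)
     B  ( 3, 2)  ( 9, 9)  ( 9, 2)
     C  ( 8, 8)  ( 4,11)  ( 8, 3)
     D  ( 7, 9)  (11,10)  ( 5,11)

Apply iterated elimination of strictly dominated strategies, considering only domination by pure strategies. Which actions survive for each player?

P2 drop P (Q beats it: A:8>5 B:9>2 C:11>8 D:10>9)
P1 drop A (B beats it: Q:9>6 R:9>5)
P1 drop C (B beats it: Q:9>4 R:9>8)
P1→{B,D} P2→{Q,R}

Survivors P1:{B,D} P2:{Q,R}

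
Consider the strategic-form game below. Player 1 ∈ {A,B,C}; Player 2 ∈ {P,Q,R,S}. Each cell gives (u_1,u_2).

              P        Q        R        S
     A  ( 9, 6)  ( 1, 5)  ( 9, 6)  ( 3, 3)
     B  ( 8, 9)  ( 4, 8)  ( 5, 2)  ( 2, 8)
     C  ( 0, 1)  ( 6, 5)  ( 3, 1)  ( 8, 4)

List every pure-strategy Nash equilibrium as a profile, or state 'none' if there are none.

Nash profiles: (A,P), (A,R), (C,Q)

(A,P): NE
(A,Q): not NE [P1→C gives 6>1; P2→R gives 6>5]
(A,R): NE
(A,S): not NE [P1→C gives 8>3; P2→R gives 6>3]
(B,P): not NE [P1→A gives 9>8]
(B,Q): not NE [P1→C gives 6>4; P2→P gives 9>8]
(B,R): not NE [P1→A gives 9>5; P2→P gives 9>2]
(B,S): not NE [P1→C gives 8>2; P2→P gives 9>8]
(C,P): not NE [P1→A gives 9>0; P2→Q gives 5>1]
(C,Q): NE
(C,R): not NE [P1→A gives 9>3; P2→Q gives 5>1]
(C,S): not NE [P2→Q gives 5>4]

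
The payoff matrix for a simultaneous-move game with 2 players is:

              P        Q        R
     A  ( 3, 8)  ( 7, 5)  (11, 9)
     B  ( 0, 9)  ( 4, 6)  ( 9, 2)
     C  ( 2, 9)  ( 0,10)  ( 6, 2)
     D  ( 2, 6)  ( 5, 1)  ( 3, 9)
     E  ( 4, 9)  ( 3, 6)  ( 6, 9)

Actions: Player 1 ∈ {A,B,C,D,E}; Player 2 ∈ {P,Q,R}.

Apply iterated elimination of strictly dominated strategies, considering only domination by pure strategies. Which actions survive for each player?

P1 drop B (A beats it: P:3>0 Q:7>4 R:11>9)
P1 drop C (A beats it: P:3>2 Q:7>0 R:11>6)
P1 drop D (A beats it: P:3>2 Q:7>5 R:11>3)
P2 drop Q (P beats it: A:8>5 E:9>6)
P1→{A,E} P2→{P,R}

Survivors P1:{A,E} P2:{P,R}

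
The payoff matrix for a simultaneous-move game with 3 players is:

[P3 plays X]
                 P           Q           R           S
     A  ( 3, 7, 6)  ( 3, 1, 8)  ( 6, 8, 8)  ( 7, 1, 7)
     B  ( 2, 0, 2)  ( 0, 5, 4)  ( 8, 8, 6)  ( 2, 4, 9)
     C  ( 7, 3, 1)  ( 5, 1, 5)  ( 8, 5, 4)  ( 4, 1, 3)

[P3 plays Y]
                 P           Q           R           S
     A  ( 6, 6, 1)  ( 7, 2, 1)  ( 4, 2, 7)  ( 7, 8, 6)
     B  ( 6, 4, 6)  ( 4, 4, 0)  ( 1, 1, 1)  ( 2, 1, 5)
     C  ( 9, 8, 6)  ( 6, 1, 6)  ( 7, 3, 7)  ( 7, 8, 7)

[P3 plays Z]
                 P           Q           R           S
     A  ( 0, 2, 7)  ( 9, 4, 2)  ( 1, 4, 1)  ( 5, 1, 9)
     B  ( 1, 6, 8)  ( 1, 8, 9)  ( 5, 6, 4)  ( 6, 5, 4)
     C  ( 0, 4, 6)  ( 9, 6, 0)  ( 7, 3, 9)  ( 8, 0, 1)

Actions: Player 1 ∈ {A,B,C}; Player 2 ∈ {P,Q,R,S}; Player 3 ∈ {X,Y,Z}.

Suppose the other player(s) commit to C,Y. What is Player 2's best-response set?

u_2(P vs C,Y) = 8
u_2(Q vs C,Y) = 1
u_2(R vs C,Y) = 3
u_2(S vs C,Y) = 8
max payoff 8 at {P,S}

argmax u_2 = {P,S}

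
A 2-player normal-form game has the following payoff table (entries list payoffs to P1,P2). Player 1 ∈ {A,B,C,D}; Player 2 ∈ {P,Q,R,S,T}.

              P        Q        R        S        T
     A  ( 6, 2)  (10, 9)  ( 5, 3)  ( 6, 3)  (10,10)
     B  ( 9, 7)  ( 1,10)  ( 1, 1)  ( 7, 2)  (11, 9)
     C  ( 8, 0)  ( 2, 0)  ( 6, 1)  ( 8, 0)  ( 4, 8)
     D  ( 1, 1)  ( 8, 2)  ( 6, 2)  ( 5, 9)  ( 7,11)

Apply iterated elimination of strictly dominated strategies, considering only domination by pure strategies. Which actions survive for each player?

Remaining: P1:{A,B} P2:{Q,T}

P2 drop P (T beats it: A:10>2 B:9>7 C:8>0 D:11>1)
P2 drop R (T beats it: A:10>3 B:9>1 C:8>1 D:11>2)
P1 drop D (A beats it: Q:10>8 S:6>5 T:10>7)
P2 drop S (T beats it: A:10>3 B:9>2 C:8>0)
P1 drop C (A beats it: Q:10>2 T:10>4)
P1→{A,B} P2→{Q,T}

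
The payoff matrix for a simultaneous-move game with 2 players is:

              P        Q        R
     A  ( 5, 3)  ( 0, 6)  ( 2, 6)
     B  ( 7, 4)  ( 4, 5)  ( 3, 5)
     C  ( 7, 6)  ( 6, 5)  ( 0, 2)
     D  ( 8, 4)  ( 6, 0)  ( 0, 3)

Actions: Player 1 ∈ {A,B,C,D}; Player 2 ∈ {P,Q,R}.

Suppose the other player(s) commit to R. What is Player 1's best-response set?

argmax u_1 = {B}

u_1(A vs R) = 2
u_1(B vs R) = 3
u_1(C vs R) = 0
u_1(D vs R) = 0
max payoff 3 at {B}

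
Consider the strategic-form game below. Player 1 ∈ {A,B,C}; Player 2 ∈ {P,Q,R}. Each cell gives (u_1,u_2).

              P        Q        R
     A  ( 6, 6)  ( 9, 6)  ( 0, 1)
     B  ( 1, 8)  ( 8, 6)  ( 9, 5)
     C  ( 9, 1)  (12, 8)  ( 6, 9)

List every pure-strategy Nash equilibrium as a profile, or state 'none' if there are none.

(A,P): not NE [P1→C gives 9>6]
(A,Q): not NE [P1→C gives 12>9]
(A,R): not NE [P1→B gives 9>0; P2→Q gives 6>1]
(B,P): not NE [P1→C gives 9>1]
(B,Q): not NE [P1→C gives 12>8; P2→P gives 8>6]
(B,R): not NE [P2→P gives 8>5]
(C,P): not NE [P2→R gives 9>1]
(C,Q): not NE [P2→R gives 9>8]
(C,R): not NE [P1→B gives 9>6]

No pure NE.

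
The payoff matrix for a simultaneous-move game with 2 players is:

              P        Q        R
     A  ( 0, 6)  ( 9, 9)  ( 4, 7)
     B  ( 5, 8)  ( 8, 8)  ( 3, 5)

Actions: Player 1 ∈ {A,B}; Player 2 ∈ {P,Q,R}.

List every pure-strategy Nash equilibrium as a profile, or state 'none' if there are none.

(A,P): not NE [P1→B gives 5>0; P2→Q gives 9>6]
(A,Q): NE
(A,R): not NE [P2→Q gives 9>7]
(B,P): NE
(B,Q): not NE [P1→A gives 9>8]
(B,R): not NE [P1→A gives 4>3; P2→Q gives 8>5]

NE set: (A,Q), (B,P)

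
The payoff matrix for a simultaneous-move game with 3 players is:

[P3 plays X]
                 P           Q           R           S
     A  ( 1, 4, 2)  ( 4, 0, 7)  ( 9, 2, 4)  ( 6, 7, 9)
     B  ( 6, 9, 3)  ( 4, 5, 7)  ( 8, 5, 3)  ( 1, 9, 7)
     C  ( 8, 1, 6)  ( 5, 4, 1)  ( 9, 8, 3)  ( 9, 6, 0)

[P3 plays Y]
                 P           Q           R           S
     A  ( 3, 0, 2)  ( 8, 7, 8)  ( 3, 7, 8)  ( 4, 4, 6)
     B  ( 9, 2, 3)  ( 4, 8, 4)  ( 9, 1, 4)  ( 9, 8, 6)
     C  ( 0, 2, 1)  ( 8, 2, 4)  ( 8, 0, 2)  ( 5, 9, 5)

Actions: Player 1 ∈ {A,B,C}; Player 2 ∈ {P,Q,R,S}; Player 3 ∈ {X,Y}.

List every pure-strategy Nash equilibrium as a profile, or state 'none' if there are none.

(A,P,X): not NE [P1→C gives 8>1; P2→S gives 7>4]
(A,P,Y): not NE [P1→B gives 9>3; P2→R gives 7>0]
(A,Q,X): not NE [P1→C gives 5>4; P2→S gives 7>0; P3→Y gives 8>7]
(A,Q,Y): NE
(A,R,X): not NE [P2→S gives 7>2; P3→Y gives 8>4]
(A,R,Y): not NE [P1→B gives 9>3]
(A,S,X): not NE [P1→C gives 9>6]
(A,S,Y): not NE [P1→B gives 9>4; P2→R gives 7>4; P3→X gives 9>6]
(B,P,X): not NE [P1→C gives 8>6]
(B,P,Y): not NE [P2→S gives 8>2]
(B,Q,X): not NE [P1→C gives 5>4; P2→S gives 9>5]
(B,Q,Y): not NE [P1→C gives 8>4; P3→X gives 7>4]
(B,R,X): not NE [P1→C gives 9>8; P2→S gives 9>5; P3→Y gives 4>3]
(B,R,Y): not NE [P2→S gives 8>1]
(B,S,X): not NE [P1→C gives 9>1]
(B,S,Y): not NE [P3→X gives 7>6]
(C,P,X): not NE [P2→R gives 8>1]
(C,P,Y): not NE [P1→B gives 9>0; P2→S gives 9>2; P3→X gives 6>1]
(C,Q,X): not NE [P2→R gives 8>4; P3→Y gives 4>1]
(C,Q,Y): not NE [P2→S gives 9>2]
(C,R,X): NE
(C,R,Y): not NE [P1→B gives 9>8; P2→S gives 9>0; P3→X gives 3>2]
(C,S,X): not NE [P2→R gives 8>6; P3→Y gives 5>0]
(C,S,Y): not NE [P1→B gives 9>5]

Nash profiles: (A,Q,Y), (C,R,X)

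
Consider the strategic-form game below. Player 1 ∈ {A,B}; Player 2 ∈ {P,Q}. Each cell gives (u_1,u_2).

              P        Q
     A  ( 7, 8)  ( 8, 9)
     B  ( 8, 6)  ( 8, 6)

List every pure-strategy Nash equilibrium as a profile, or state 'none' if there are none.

NE set: (A,Q), (B,P), (B,Q)

(A,P): not NE [P1→B gives 8>7; P2→Q gives 9>8]
(A,Q): NE
(B,P): NE
(B,Q): NE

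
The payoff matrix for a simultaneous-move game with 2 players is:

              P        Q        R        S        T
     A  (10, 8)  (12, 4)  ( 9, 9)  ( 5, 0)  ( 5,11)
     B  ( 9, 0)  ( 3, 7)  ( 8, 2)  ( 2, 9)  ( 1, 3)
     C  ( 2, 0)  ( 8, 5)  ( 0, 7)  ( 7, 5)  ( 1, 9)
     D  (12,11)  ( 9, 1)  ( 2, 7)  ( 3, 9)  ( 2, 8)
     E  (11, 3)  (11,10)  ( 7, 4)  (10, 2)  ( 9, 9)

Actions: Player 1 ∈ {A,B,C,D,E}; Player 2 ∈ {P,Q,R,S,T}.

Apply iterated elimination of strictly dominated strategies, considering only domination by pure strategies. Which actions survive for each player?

P1 drop B (A beats it: P:10>9 Q:12>3 R:9>8 S:5>2 T:5>1)
P1 drop C (E beats it: P:11>2 Q:11>8 R:7>0 S:10>7 T:9>1)
P2 drop R (T beats it: A:11>9 D:8>7 E:9>4)
P2 drop S (P beats it: A:8>0 D:11>9 E:3>2)
P1→{A,D,E} P2→{P,Q,T}

Remaining: P1:{A,D,E} P2:{P,Q,T}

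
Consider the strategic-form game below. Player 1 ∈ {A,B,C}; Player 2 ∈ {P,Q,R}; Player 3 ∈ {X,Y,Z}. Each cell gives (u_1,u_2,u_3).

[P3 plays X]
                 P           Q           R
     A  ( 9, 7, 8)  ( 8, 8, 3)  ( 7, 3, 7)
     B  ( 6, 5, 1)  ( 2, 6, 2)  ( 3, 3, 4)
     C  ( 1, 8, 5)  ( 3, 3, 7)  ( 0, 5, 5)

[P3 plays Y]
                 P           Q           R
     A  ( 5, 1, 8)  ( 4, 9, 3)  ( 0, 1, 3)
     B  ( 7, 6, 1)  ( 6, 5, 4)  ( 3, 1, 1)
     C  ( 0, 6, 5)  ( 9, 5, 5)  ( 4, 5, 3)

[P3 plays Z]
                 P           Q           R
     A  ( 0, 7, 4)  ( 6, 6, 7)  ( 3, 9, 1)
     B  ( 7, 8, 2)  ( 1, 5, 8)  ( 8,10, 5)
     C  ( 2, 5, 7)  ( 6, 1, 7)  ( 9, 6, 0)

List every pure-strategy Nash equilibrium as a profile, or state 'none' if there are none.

(A,P,X): not NE [P2→Q gives 8>7]
(A,P,Y): not NE [P1→B gives 7>5; P2→Q gives 9>1]
(A,P,Z): not NE [P1→B gives 7>0; P2→R gives 9>7; P3→Y gives 8>4]
(A,Q,X): not NE [P3→Z gives 7>3]
(A,Q,Y): not NE [P1→C gives 9>4; P3→Z gives 7>3]
(A,Q,Z): not NE [P2→R gives 9>6]
(A,R,X): not NE [P2→Q gives 8>3]
(A,R,Y): not NE [P1→C gives 4>0; P2→Q gives 9>1; P3→X gives 7>3]
(A,R,Z): not NE [P1→C gives 9>3; P3→X gives 7>1]
(B,P,X): not NE [P1→A gives 9>6; P2→Q gives 6>5; P3→Z gives 2>1]
(B,P,Y): not NE [P3→Z gives 2>1]
(B,P,Z): not NE [P2→R gives 10>8]
(B,Q,X): not NE [P1→A gives 8>2; P3→Z gives 8>2]
(B,Q,Y): not NE [P1→C gives 9>6; P2→P gives 6>5; P3→Z gives 8>4]
(B,Q,Z): not NE [P1→C gives 6>1; P2→R gives 10>5]
(B,R,X): not NE [P1→A gives 7>3; P2→Q gives 6>3; P3→Z gives 5>4]
(B,R,Y): not NE [P1→C gives 4>3; P2→P gives 6>1; P3→Z gives 5>1]
(B,R,Z): not NE [P1→C gives 9>8]
(C,P,X): not NE [P1→A gives 9>1; P3→Z gives 7>5]
(C,P,Y): not NE [P1→B gives 7>0; P3→Z gives 7>5]
(C,P,Z): not NE [P1→B gives 7>2; P2→R gives 6>5]
(C,Q,X): not NE [P1→A gives 8>3; P2→P gives 8>3]
(C,Q,Y): not NE [P2→P gives 6>5; P3→Z gives 7>5]
(C,Q,Z): not NE [P2→R gives 6>1]
(C,R,X): not NE [P1→A gives 7>0; P2→P gives 8>5]
(C,R,Y): not NE [P2→P gives 6>5; P3→X gives 5>3]
(C,R,Z): not NE [P3→X gives 5>0]

No pure NE.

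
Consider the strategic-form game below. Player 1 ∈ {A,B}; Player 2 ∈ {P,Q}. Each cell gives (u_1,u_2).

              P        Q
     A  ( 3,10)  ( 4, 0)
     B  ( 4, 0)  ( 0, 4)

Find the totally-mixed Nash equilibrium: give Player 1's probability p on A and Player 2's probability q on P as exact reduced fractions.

p=2/7, q=4/5

P1 indiff ⇒ q·3+(1-q)·4 = q·4+(1-q)·0 ⇒ q(-1) = (1-q)(-4) ⇒ q = 4/5
P2 indiff ⇒ p·10+(1-p)·0 = p·0+(1-p)·4 ⇒ p(10) = (1-p)(4) ⇒ p = 2/7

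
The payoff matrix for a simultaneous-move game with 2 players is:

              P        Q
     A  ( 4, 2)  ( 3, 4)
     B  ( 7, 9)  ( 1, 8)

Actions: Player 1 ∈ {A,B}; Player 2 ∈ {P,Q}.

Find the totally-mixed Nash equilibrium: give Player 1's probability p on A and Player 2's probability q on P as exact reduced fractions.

P1 indiff ⇒ q·4+(1-q)·3 = q·7+(1-q)·1 ⇒ q(-3) = (1-q)(-2) ⇒ q = 2/5
P2 indiff ⇒ p·2+(1-p)·9 = p·4+(1-p)·8 ⇒ p(-2) = (1-p)(-1) ⇒ p = 1/3

(p,q) = (1/3, 2/5)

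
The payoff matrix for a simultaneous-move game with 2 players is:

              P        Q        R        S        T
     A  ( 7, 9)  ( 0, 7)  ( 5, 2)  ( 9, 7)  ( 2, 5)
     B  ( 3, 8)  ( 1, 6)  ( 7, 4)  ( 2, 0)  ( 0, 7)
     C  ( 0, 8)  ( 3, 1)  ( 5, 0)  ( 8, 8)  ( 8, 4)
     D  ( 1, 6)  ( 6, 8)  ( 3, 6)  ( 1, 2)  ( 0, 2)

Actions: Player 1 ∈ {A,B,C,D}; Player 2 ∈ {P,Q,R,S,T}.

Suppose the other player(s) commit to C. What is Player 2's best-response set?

argmax u_2 = {P,S}

u_2(P vs C) = 8
u_2(Q vs C) = 1
u_2(R vs C) = 0
u_2(S vs C) = 8
u_2(T vs C) = 4
max payoff 8 at {P,S}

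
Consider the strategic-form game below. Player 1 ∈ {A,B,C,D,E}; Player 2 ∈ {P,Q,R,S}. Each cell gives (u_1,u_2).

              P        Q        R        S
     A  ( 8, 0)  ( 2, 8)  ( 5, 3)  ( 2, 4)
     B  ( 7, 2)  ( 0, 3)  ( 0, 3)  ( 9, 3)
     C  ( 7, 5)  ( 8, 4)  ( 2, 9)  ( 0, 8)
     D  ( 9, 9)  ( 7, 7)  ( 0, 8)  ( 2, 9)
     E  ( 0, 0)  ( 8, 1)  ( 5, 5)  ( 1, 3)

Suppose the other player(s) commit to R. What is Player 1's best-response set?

argmax u_1 = {A,E}

u_1(A vs R) = 5
u_1(B vs R) = 0
u_1(C vs R) = 2
u_1(D vs R) = 0
u_1(E vs R) = 5
max payoff 5 at {A,E}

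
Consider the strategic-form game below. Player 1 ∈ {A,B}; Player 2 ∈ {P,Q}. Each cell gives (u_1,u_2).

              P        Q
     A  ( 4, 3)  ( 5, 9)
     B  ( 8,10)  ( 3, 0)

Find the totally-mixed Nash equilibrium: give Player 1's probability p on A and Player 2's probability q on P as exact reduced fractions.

P1 mixes 5/8 on A; P2 mixes 1/3 on P

P1 indiff ⇒ q·4+(1-q)·5 = q·8+(1-q)·3 ⇒ q(-4) = (1-q)(-2) ⇒ q = 1/3
P2 indiff ⇒ p·3+(1-p)·10 = p·9+(1-p)·0 ⇒ p(-6) = (1-p)(-10) ⇒ p = 5/8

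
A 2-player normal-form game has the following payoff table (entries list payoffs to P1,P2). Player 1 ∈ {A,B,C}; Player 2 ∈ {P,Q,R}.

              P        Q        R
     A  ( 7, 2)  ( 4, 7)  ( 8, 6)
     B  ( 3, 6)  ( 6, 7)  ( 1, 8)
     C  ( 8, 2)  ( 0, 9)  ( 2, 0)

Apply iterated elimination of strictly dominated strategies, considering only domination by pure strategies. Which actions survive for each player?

Survivors P1:{A,B} P2:{Q,R}

P2 drop P (Q beats it: A:7>2 B:7>6 C:9>2)
P1 drop C (A beats it: Q:4>0 R:8>2)
P1→{A,B} P2→{Q,R}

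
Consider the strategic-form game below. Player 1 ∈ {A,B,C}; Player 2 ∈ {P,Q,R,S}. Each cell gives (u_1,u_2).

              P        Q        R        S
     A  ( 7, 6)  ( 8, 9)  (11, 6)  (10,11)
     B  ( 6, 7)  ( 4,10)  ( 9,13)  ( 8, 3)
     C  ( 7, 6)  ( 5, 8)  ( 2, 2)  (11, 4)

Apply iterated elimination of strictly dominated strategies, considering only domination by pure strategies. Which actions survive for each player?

P1 drop B (A beats it: P:7>6 Q:8>4 R:11>9 S:10>8)
P2 drop P (Q beats it: A:9>6 C:8>6)
P2 drop R (Q beats it: A:9>6 C:8>2)
P1→{A,C} P2→{Q,S}

Remaining: P1:{A,C} P2:{Q,S}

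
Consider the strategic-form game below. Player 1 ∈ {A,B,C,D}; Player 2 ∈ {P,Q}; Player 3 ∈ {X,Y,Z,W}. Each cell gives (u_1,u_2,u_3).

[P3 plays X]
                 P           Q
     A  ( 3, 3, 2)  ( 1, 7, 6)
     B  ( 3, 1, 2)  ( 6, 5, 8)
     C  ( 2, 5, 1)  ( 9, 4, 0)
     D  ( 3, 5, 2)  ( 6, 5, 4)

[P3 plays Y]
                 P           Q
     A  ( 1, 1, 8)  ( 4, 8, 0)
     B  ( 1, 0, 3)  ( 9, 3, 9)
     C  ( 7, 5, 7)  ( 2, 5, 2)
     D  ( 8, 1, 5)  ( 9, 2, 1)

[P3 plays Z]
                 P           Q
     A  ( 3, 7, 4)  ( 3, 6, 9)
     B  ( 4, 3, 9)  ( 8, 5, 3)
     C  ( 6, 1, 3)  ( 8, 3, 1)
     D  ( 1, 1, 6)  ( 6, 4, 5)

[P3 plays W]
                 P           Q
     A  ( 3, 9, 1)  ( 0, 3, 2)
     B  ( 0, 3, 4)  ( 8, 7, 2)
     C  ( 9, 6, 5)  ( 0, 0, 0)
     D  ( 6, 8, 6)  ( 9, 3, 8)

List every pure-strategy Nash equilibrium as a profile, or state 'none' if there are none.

(A,P,X): not NE [P2→Q gives 7>3; P3→Y gives 8>2]
(A,P,Y): not NE [P1→D gives 8>1; P2→Q gives 8>1]
(A,P,Z): not NE [P1→C gives 6>3; P3→Y gives 8>4]
(A,P,W): not NE [P1→C gives 9>3; P3→Y gives 8>1]
(A,Q,X): not NE [P1→C gives 9>1; P3→Z gives 9>6]
(A,Q,Y): not NE [P1→D gives 9>4; P3→Z gives 9>0]
(A,Q,Z): not NE [P1→C gives 8>3; P2→P gives 7>6]
(A,Q,W): not NE [P1→D gives 9>0; P2→P gives 9>3; P3→Z gives 9>2]
(B,P,X): not NE [P2→Q gives 5>1; P3→Z gives 9>2]
(B,P,Y): not NE [P1→D gives 8>1; P2→Q gives 3>0; P3→Z gives 9>3]
(B,P,Z): not NE [P1→C gives 6>4; P2→Q gives 5>3]
(B,P,W): not NE [P1→C gives 9>0; P2→Q gives 7>3; P3→Z gives 9>4]
(B,Q,X): not NE [P1→C gives 9>6; P3→Y gives 9>8]
(B,Q,Y): NE
(B,Q,Z): not NE [P3→Y gives 9>3]
(B,Q,W): not NE [P1→D gives 9>8; P3→Y gives 9>2]
(C,P,X): not NE [P1→D gives 3>2; P3→Y gives 7>1]
(C,P,Y): not NE [P1→D gives 8>7]
(C,P,Z): not NE [P2→Q gives 3>1; P3→Y gives 7>3]
(C,P,W): not NE [P3→Y gives 7>5]
(C,Q,X): not NE [P2→P gives 5>4; P3→Y gives 2>0]
(C,Q,Y): not NE [P1→D gives 9>2]
(C,Q,Z): not NE [P3→Y gives 2>1]
(C,Q,W): not NE [P1→D gives 9>0; P2→P gives 6>0; P3→Y gives 2>0]
(D,P,X): not NE [P3→W gives 6>2]
(D,P,Y): not NE [P2→Q gives 2>1; P3→W gives 6>5]
(D,P,Z): not NE [P1→C gives 6>1; P2→Q gives 4>1]
(D,P,W): not NE [P1→C gives 9>6]
(D,Q,X): not NE [P1→C gives 9>6; P3→W gives 8>4]
(D,Q,Y): not NE [P3→W gives 8>1]
(D,Q,Z): not NE [P1→C gives 8>6; P3→W gives 8>5]
(D,Q,W): not NE [P2→P gives 8>3]

PSNE = {(B,Q,Y)}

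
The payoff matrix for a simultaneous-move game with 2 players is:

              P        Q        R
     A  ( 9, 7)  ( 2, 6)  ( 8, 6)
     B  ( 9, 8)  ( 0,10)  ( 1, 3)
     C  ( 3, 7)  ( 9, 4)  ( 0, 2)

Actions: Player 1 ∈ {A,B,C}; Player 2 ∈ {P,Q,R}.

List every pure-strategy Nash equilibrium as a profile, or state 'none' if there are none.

(A,P): NE
(A,Q): not NE [P1→C gives 9>2; P2→P gives 7>6]
(A,R): not NE [P2→P gives 7>6]
(B,P): not NE [P2→Q gives 10>8]
(B,Q): not NE [P1→C gives 9>0]
(B,R): not NE [P1→A gives 8>1; P2→Q gives 10>3]
(C,P): not NE [P1→B gives 9>3]
(C,Q): not NE [P2→P gives 7>4]
(C,R): not NE [P1→A gives 8>0; P2→P gives 7>2]

NE set: (A,P)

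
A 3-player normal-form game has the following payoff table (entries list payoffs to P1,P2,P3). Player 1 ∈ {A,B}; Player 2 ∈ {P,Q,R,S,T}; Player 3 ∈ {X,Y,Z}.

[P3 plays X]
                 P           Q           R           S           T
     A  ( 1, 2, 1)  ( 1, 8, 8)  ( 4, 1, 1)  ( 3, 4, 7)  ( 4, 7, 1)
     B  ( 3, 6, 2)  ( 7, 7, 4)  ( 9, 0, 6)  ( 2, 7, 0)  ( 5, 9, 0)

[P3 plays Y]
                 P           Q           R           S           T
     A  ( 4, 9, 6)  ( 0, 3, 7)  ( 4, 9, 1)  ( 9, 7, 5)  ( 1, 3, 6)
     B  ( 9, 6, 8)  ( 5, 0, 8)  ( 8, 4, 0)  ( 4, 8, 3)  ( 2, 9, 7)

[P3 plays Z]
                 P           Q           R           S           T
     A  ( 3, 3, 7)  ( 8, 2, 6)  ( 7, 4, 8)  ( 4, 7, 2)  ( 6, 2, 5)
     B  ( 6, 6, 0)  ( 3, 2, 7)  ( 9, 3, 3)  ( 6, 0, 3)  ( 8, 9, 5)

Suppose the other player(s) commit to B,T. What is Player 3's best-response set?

u_3(X vs B,T) = 0
u_3(Y vs B,T) = 7
u_3(Z vs B,T) = 5
max payoff 7 at {Y}

BR_3 = {Y}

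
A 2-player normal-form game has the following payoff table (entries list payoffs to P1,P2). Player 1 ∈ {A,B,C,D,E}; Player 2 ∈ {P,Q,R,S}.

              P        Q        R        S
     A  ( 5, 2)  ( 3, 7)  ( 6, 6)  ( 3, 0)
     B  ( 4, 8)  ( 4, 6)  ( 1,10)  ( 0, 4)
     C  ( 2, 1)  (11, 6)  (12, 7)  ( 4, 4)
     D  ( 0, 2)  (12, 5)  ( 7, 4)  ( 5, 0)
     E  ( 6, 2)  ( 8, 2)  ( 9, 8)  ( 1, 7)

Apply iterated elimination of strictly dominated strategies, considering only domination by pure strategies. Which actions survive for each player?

P1 drop B (E beats it: P:6>4 Q:8>4 R:9>1 S:1>0)
P2 drop P (R beats it: A:6>2 C:7>1 D:4>2 E:8>2)
P1 drop A (C beats it: Q:11>3 R:12>6 S:4>3)
P1 drop E (C beats it: Q:11>8 R:12>9 S:4>1)
P2 drop S (Q beats it: C:6>4 D:5>0)
P1→{C,D} P2→{Q,R}

Survivors P1:{C,D} P2:{Q,R}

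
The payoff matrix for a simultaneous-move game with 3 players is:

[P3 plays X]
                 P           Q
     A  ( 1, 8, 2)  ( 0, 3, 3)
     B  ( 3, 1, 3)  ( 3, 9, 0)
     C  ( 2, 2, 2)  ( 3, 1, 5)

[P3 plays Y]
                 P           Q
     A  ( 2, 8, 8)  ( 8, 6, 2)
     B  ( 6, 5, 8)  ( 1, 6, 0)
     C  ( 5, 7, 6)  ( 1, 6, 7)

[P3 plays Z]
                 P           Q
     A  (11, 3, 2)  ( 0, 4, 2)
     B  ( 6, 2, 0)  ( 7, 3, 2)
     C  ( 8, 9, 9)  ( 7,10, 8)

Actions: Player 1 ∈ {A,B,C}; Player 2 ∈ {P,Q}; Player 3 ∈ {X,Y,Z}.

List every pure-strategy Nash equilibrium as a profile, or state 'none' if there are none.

Nash profiles: (B,Q,Z), (C,Q,Z)

(A,P,X): not NE [P1→B gives 3>1; P3→Y gives 8>2]
(A,P,Y): not NE [P1→B gives 6>2]
(A,P,Z): not NE [P2→Q gives 4>3; P3→Y gives 8>2]
(A,Q,X): not NE [P1→C gives 3>0; P2→P gives 8>3]
(A,Q,Y): not NE [P2→P gives 8>6; P3→X gives 3>2]
(A,Q,Z): not NE [P1→C gives 7>0; P3→X gives 3>2]
(B,P,X): not NE [P2→Q gives 9>1; P3→Y gives 8>3]
(B,P,Y): not NE [P2→Q gives 6>5]
(B,P,Z): not NE [P1→A gives 11>6; P2→Q gives 3>2; P3→Y gives 8>0]
(B,Q,X): not NE [P3→Z gives 2>0]
(B,Q,Y): not NE [P1→A gives 8>1; P3→Z gives 2>0]
(B,Q,Z): NE
(C,P,X): not NE [P1→B gives 3>2; P3→Z gives 9>2]
(C,P,Y): not NE [P1→B gives 6>5; P3→Z gives 9>6]
(C,P,Z): not NE [P1→A gives 11>8; P2→Q gives 10>9]
(C,Q,X): not NE [P2→P gives 2>1; P3→Z gives 8>5]
(C,Q,Y): not NE [P1→A gives 8>1; P2→P gives 7>6; P3→Z gives 8>7]
(C,Q,Z): NE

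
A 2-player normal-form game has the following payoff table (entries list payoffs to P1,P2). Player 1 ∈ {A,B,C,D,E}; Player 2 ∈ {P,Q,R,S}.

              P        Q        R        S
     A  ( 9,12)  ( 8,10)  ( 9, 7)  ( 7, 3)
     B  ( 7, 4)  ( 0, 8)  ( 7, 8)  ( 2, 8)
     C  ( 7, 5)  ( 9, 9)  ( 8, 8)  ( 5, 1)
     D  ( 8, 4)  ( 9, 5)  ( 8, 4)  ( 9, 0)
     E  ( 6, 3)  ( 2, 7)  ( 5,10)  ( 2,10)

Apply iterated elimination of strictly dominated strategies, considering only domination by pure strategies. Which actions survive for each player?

Survivors P1:{A,C,D} P2:{P,Q}

P1 drop B (A beats it: P:9>7 Q:8>0 R:9>7 S:7>2)
P1 drop E (A beats it: P:9>6 Q:8>2 R:9>5 S:7>2)
P2 drop R (Q beats it: A:10>7 C:9>8 D:5>4)
P2 drop S (P beats it: A:12>3 C:5>1 D:4>0)
P1→{A,C,D} P2→{P,Q}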